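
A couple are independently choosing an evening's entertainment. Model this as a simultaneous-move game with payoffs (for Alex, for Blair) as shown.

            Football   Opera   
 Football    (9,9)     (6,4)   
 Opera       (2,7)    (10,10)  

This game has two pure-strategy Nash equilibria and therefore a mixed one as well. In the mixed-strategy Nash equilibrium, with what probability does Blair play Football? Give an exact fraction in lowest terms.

4/11

Blair's mix q on Football must make Alex indifferent between Football and Opera.
Alex's payoff from Football: 9q + 6(1−q). From Opera: 2q + 10(1−q).
Set equal: 7q = 4(1−q) → q = 4/11.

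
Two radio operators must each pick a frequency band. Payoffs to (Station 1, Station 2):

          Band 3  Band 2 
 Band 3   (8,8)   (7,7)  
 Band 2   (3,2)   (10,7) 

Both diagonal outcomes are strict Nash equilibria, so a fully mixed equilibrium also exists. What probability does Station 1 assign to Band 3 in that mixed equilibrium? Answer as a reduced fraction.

Station 1's mix p on Band 3 must make Station 2 indifferent between Band 3 and Band 2.
Station 2's payoff from Band 3: 8p + 2(1−p). From Band 2: 7p + 7(1−p).
Set equal: 1p = 5(1−p) → p = 5/6.

5/6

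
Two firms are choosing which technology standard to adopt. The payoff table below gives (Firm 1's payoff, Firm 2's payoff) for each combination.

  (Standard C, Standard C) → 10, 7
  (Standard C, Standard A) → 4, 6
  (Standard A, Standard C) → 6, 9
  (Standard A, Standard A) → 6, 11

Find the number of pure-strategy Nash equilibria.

2

Both Standard C: Firm 1 gets 10 (best alternative 6); Firm 2 gets 7 (best alternative 6). Neither deviates — NE.
Both Standard A: Firm 1 gets 6 (best alternative 4); Firm 2 gets 11 (best alternative 9). Neither deviates — NE.
(Standard C, Standard A) is not a NE: Firm 1 would switch to Standard A (6 > 4).
No other cell survives both best-response checks, so there are 2 pure NE.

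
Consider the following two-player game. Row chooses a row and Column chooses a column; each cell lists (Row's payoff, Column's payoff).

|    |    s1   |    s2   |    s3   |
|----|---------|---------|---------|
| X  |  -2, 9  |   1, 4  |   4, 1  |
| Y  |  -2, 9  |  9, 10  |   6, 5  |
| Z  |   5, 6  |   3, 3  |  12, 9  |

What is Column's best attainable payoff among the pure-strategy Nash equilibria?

(Y, s2) is a pure NE (Row: 9 ≥ 3; Column: 10 ≥ 9). Column gets 10.
(Z, s3) is a pure NE (Row: 12 ≥ 6; Column: 9 ≥ 6). Column gets 9.
Every other cell has a profitable deviation for at least one player. Highest of {10, 9} is 10.

10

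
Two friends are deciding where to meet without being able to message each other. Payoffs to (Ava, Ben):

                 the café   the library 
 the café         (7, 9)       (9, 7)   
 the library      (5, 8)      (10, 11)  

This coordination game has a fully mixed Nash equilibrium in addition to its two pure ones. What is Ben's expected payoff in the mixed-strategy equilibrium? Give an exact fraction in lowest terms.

43/5

Ava mixes with probability p on the café, chosen so Ben is indifferent: 9p + 8(1−p) = 7p + 11(1−p) gives p = 3/5.
Ben's expected payoff is 9·3/5 + 8·2/5 = 43/5.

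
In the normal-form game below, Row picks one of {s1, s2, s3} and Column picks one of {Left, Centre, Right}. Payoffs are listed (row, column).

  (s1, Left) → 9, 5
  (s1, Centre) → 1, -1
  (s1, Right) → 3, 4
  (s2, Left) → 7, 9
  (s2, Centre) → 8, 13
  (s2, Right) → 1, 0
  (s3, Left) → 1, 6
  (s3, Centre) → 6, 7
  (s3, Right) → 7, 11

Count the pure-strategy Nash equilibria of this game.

(s1, Left): Row gets 9 (best alternative 7); Column gets 5 (best alternative 4). Neither deviates — NE.
(s2, Centre): Row gets 8 (best alternative 6); Column gets 13 (best alternative 9). Neither deviates — NE.
(s3, Right): Row gets 7 (best alternative 3); Column gets 11 (best alternative 7). Neither deviates — NE.
(s2, Right) is not a NE: Row would switch to s3 (7 > 1).
No other cell survives both best-response checks, so there are 3 pure NE.

3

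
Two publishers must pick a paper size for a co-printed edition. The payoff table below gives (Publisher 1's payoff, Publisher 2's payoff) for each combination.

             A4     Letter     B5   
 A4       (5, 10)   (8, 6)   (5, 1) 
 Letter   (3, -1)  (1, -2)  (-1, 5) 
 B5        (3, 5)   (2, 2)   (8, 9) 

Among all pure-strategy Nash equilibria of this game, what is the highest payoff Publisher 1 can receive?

8

Both A4 is a pure NE (Publisher 1: 5 ≥ 3; Publisher 2: 10 ≥ 6). Publisher 1 gets 5.
Both B5 is a pure NE (Publisher 1: 8 ≥ 5; Publisher 2: 9 ≥ 5). Publisher 1 gets 8.
Every other cell has a profitable deviation for at least one player. Highest of {5, 8} is 8.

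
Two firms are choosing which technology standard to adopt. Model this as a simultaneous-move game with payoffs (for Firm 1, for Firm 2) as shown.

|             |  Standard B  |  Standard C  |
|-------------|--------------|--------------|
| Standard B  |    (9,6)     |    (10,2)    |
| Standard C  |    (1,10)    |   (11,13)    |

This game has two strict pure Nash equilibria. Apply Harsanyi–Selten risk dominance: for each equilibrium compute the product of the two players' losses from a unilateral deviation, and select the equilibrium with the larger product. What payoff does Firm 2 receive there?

At both Standard B: Firm 1 loses 9 − 1 = 8 by deviating; Firm 2 loses 6 − 2 = 4. Product = 8·4 = 32.
At both Standard C: Firm 1 loses 11 − 10 = 1 by deviating; Firm 2 loses 13 − 10 = 3. Product = 1·3 = 3.
32 > 3, so both Standard B is risk-dominant. Firm 2's payoff there is 6.

6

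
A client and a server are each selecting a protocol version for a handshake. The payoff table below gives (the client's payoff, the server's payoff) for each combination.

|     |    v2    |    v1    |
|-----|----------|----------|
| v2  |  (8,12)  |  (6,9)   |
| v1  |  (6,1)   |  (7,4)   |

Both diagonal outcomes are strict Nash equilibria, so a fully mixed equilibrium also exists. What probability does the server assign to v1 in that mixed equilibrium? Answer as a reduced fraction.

The server's mix q on v2 must make the client indifferent between v2 and v1.
The client's payoff from v2: 8q + 6(1−q). From v1: 6q + 7(1−q).
Set equal: 2q = 1(1−q) → q = 1/3.
Probability on v1 is 1 − 1/3 = 2/3.

2/3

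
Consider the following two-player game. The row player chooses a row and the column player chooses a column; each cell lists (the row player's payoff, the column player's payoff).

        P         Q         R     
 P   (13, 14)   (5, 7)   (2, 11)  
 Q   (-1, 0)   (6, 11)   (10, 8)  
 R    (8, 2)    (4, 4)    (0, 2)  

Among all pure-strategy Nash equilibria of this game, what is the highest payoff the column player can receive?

14

Both P is a pure NE (the row player: 13 ≥ 8; the column player: 14 ≥ 11). The column player gets 14.
Both Q is a pure NE (the row player: 6 ≥ 5; the column player: 11 ≥ 8). The column player gets 11.
Every other cell has a profitable deviation for at least one player. Highest of {14, 11} is 14.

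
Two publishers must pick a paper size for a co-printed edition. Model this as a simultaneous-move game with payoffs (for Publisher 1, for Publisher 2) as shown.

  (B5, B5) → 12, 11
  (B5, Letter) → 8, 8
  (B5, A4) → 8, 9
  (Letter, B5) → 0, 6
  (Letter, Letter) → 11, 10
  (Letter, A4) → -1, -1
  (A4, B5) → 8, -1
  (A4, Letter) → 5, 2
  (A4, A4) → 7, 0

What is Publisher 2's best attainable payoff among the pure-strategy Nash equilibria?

11

Both B5 is a pure NE (Publisher 1: 12 ≥ 8; Publisher 2: 11 ≥ 9). Publisher 2 gets 11.
Both Letter is a pure NE (Publisher 1: 11 ≥ 8; Publisher 2: 10 ≥ 6). Publisher 2 gets 10.
Every other cell has a profitable deviation for at least one player. Highest of {11, 10} is 11.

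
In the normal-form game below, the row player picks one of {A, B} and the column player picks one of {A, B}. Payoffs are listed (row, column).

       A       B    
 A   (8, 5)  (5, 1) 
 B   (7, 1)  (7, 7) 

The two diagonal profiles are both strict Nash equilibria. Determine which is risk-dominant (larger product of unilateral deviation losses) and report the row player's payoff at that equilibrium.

7

At both A: the row player loses 8 − 7 = 1 by deviating; the column player loses 5 − 1 = 4. Product = 1·4 = 4.
At both B: the row player loses 7 − 5 = 2 by deviating; the column player loses 7 − 1 = 6. Product = 2·6 = 12.
12 > 4, so both B is risk-dominant. The row player's payoff there is 7.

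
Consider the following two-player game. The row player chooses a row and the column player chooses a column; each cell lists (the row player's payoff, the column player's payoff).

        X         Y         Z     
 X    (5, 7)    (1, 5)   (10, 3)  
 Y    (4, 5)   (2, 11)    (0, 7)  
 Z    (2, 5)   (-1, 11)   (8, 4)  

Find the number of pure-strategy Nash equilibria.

Both X: the row player gets 5 (best alternative 4); the column player gets 7 (best alternative 5). Neither deviates — NE.
Both Y: the row player gets 2 (best alternative 1); the column player gets 11 (best alternative 7). Neither deviates — NE.
Both Z is not a NE: the row player would switch to X (10 > 8).
No other cell survives both best-response checks, so there are 2 pure NE.

2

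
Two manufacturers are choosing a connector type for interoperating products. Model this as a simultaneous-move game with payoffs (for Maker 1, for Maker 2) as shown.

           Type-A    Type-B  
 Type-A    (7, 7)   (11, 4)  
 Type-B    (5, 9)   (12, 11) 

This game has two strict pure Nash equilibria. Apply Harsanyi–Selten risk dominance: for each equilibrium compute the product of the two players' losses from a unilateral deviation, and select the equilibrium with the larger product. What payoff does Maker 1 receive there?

At both Type-A: Maker 1 loses 7 − 5 = 2 by deviating; Maker 2 loses 7 − 4 = 3. Product = 2·3 = 6.
At both Type-B: Maker 1 loses 12 − 11 = 1 by deviating; Maker 2 loses 11 − 9 = 2. Product = 1·2 = 2.
6 > 2, so both Type-A is risk-dominant. Maker 1's payoff there is 7.

7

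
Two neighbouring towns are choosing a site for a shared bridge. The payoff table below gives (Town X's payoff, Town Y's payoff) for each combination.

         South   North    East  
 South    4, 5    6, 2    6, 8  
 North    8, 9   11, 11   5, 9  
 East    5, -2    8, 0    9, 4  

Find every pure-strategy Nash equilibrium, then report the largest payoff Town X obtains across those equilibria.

11

Both North is a pure NE (Town X: 11 ≥ 8; Town Y: 11 ≥ 9). Town X gets 11.
Both East is a pure NE (Town X: 9 ≥ 6; Town Y: 4 ≥ 0). Town X gets 9.
Every other cell has a profitable deviation for at least one player. Highest of {11, 9} is 11.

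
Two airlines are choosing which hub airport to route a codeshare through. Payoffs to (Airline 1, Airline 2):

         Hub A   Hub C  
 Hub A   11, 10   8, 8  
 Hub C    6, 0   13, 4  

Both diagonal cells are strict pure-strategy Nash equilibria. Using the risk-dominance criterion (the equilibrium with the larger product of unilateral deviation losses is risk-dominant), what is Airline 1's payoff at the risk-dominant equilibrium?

13

At both Hub A: Airline 1 loses 11 − 6 = 5 by deviating; Airline 2 loses 10 − 8 = 2. Product = 5·2 = 10.
At both Hub C: Airline 1 loses 13 − 8 = 5 by deviating; Airline 2 loses 4 − 0 = 4. Product = 5·4 = 20.
20 > 10, so both Hub C is risk-dominant. Airline 1's payoff there is 13.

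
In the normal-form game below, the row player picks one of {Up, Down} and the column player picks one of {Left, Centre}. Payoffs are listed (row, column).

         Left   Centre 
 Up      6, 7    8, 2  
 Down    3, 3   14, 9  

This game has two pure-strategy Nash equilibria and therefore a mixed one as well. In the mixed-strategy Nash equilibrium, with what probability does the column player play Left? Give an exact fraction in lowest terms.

The column player's mix q on Left must make the row player indifferent between Up and Down.
The row player's payoff from Up: 6q + 8(1−q). From Down: 3q + 14(1−q).
Set equal: 3q = 6(1−q) → q = 6/9 = 2/3.

2/3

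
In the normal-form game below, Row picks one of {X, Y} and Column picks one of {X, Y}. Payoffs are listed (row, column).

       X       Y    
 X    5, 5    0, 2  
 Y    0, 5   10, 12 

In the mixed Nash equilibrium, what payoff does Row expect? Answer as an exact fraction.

10/3

Column mixes with probability q on X, chosen so Row is indifferent: 5q + 0(1−q) = 0q + 10(1−q) gives q = 2/3.
Row's expected payoff (from either row, since indifferent) is 5·2/3 + 0·1/3 = 10/3.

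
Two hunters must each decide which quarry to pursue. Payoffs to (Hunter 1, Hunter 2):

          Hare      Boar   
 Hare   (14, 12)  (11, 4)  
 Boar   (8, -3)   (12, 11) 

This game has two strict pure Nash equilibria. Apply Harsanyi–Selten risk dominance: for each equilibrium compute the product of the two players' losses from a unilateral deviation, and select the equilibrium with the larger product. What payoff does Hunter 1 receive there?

At both Hare: Hunter 1 loses 14 − 8 = 6 by deviating; Hunter 2 loses 12 − 4 = 8. Product = 6·8 = 48.
At both Boar: Hunter 1 loses 12 − 11 = 1 by deviating; Hunter 2 loses 11 − (-3) = 14. Product = 1·14 = 14.
48 > 14, so both Hare is risk-dominant. Hunter 1's payoff there is 14.

14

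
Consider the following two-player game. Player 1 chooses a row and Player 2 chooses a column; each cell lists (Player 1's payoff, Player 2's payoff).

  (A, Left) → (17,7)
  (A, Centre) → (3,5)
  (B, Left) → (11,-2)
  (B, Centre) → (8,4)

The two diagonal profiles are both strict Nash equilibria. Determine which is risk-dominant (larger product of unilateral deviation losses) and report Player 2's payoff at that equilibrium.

4

At (A, Left): Player 1 loses 17 − 11 = 6 by deviating; Player 2 loses 7 − 5 = 2. Product = 6·2 = 12.
At (B, Centre): Player 1 loses 8 − 3 = 5 by deviating; Player 2 loses 4 − (-2) = 6. Product = 5·6 = 30.
30 > 12, so (B, Centre) is risk-dominant. Player 2's payoff there is 4.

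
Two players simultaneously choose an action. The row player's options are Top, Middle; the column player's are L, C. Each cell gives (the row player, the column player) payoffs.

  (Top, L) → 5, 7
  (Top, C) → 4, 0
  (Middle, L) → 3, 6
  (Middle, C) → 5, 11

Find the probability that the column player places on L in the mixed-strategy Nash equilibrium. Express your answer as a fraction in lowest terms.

1/3

The column player's mix q on L must make the row player indifferent between Top and Middle.
The row player's payoff from Top: 5q + 4(1−q). From Middle: 3q + 5(1−q).
Set equal: 2q = 1(1−q) → q = 1/3.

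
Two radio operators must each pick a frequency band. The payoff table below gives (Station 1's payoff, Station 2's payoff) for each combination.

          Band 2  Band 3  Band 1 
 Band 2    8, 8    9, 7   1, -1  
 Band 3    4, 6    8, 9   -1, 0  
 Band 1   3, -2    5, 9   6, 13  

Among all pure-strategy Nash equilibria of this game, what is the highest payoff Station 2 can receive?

13

Both Band 2 is a pure NE (Station 1: 8 ≥ 4; Station 2: 8 ≥ 7). Station 2 gets 8.
Both Band 1 is a pure NE (Station 1: 6 ≥ 1; Station 2: 13 ≥ 9). Station 2 gets 13.
Every other cell has a profitable deviation for at least one player. Highest of {8, 13} is 13.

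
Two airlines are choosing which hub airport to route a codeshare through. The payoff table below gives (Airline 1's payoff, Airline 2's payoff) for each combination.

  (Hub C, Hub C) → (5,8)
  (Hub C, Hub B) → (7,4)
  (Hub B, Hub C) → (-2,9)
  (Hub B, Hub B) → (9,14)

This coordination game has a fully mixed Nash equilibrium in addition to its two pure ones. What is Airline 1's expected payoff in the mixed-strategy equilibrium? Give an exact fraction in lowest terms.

59/9

Airline 2 mixes with probability q on Hub C, chosen so Airline 1 is indifferent: 5q + 7(1−q) = (-2)q + 9(1−q) gives q = 2/9.
Airline 1's expected payoff (from either row, since indifferent) is 5·2/9 + 7·7/9 = 59/9.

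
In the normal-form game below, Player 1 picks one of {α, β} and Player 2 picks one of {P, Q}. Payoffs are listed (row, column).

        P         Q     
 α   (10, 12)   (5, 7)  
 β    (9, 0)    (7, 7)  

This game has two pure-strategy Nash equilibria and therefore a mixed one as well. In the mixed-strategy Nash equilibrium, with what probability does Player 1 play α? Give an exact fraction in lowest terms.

Player 1's mix p on α must make Player 2 indifferent between P and Q.
Player 2's payoff from P: 12p + 0(1−p). From Q: 7p + 7(1−p).
Set equal: 5p = 7(1−p) → p = 7/12.

7/12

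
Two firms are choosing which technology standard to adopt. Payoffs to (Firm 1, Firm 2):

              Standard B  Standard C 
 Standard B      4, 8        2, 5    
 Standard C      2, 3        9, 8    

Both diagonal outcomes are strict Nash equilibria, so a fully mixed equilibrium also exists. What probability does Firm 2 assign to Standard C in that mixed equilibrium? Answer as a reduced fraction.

2/9

Firm 2's mix q on Standard B must make Firm 1 indifferent between Standard B and Standard C.
Firm 1's payoff from Standard B: 4q + 2(1−q). From Standard C: 2q + 9(1−q).
Set equal: 2q = 7(1−q) → q = 7/9.
Probability on Standard C is 1 − 7/9 = 2/9.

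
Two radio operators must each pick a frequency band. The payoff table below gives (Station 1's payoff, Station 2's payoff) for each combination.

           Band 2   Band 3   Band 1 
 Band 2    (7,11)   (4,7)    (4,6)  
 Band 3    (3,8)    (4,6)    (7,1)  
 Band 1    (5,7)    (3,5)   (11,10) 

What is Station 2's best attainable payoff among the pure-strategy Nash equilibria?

Both Band 2 is a pure NE (Station 1: 7 ≥ 5; Station 2: 11 ≥ 7). Station 2 gets 11.
Both Band 1 is a pure NE (Station 1: 11 ≥ 7; Station 2: 10 ≥ 7). Station 2 gets 10.
Every other cell has a profitable deviation for at least one player. Highest of {11, 10} is 11.

11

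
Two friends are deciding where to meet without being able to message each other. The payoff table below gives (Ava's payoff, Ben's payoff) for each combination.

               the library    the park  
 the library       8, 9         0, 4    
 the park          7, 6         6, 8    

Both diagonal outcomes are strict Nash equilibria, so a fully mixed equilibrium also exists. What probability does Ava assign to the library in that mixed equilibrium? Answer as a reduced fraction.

2/7

Ava's mix p on the library must make Ben indifferent between the library and the park.
Ben's payoff from the library: 9p + 6(1−p). From the park: 4p + 8(1−p).
Set equal: 5p = 2(1−p) → p = 2/7.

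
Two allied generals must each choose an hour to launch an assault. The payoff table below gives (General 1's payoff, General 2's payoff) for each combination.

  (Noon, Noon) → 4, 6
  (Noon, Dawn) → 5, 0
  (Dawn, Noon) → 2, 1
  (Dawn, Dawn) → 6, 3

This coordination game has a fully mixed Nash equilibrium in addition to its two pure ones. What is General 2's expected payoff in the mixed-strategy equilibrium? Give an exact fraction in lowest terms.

9/4

General 1 mixes with probability p on Noon, chosen so General 2 is indifferent: 6p + 1(1−p) = 0p + 3(1−p) gives p = 1/4.
General 2's expected payoff is 6·1/4 + 1·3/4 = 9/4.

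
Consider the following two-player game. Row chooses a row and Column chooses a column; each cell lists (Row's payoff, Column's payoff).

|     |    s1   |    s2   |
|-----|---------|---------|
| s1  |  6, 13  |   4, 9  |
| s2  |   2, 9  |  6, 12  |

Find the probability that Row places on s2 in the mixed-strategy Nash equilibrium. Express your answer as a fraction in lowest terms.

Row's mix p on s1 must make Column indifferent between s1 and s2.
Column's payoff from s1: 13p + 9(1−p). From s2: 9p + 12(1−p).
Set equal: 4p = 3(1−p) → p = 3/7.
Probability on s2 is 1 − 3/7 = 4/7.

4/7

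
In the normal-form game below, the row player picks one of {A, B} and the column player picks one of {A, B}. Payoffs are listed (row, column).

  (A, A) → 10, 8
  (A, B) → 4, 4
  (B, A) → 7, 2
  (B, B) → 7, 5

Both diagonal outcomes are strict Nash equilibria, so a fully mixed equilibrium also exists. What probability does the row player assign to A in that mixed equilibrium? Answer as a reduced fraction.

The row player's mix p on A must make the column player indifferent between A and B.
The column player's payoff from A: 8p + 2(1−p). From B: 4p + 5(1−p).
Set equal: 4p = 3(1−p) → p = 3/7.

3/7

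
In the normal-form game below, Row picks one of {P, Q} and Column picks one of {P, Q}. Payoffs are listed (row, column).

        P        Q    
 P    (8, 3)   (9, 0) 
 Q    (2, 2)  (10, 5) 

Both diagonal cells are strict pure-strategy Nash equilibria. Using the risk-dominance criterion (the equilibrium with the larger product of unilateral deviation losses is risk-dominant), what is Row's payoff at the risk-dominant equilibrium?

At both P: Row loses 8 − 2 = 6 by deviating; Column loses 3 − 0 = 3. Product = 6·3 = 18.
At both Q: Row loses 10 − 9 = 1 by deviating; Column loses 5 − 2 = 3. Product = 1·3 = 3.
18 > 3, so both P is risk-dominant. Row's payoff there is 8.

8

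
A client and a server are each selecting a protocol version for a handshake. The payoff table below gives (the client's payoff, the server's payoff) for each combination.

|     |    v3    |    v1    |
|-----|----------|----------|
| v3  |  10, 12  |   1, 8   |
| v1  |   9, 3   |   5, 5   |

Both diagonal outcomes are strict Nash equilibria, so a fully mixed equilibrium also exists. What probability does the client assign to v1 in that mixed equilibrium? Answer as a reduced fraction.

2/3

The client's mix p on v3 must make the server indifferent between v3 and v1.
The server's payoff from v3: 12p + 3(1−p). From v1: 8p + 5(1−p).
Set equal: 4p = 2(1−p) → p = 2/6 = 1/3.
Probability on v1 is 1 − 1/3 = 2/3.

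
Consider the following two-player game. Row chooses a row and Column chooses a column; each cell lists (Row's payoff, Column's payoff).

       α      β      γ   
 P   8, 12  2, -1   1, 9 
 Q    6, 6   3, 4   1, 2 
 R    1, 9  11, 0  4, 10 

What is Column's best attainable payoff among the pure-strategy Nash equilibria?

(P, α) is a pure NE (Row: 8 ≥ 6; Column: 12 ≥ 9). Column gets 12.
(R, γ) is a pure NE (Row: 4 ≥ 1; Column: 10 ≥ 9). Column gets 10.
Every other cell has a profitable deviation for at least one player. Highest of {12, 10} is 12.

12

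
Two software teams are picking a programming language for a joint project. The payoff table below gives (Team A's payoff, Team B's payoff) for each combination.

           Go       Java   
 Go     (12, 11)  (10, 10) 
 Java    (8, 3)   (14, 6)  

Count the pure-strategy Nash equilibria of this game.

2

Both Go: Team A gets 12 (best alternative 8); Team B gets 11 (best alternative 10). Neither deviates — NE.
Both Java: Team A gets 14 (best alternative 10); Team B gets 6 (best alternative 3). Neither deviates — NE.
(Java, Go) is not a NE: Team A would switch to Go (12 > 8).
No other cell survives both best-response checks, so there are 2 pure NE.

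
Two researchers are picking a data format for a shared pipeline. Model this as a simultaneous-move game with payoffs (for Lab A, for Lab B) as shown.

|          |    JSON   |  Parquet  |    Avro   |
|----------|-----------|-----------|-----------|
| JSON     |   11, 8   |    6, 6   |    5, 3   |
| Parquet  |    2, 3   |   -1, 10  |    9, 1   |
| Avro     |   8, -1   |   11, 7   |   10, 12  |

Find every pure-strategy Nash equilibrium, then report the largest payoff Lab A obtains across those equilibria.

11

Both JSON is a pure NE (Lab A: 11 ≥ 8; Lab B: 8 ≥ 6). Lab A gets 11.
Both Avro is a pure NE (Lab A: 10 ≥ 9; Lab B: 12 ≥ 7). Lab A gets 10.
Every other cell has a profitable deviation for at least one player. Highest of {11, 10} is 11.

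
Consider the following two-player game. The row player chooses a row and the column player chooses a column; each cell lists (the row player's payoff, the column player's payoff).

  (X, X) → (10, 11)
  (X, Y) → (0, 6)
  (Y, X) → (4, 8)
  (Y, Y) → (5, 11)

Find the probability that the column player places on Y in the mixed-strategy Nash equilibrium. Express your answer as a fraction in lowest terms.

The column player's mix q on X must make the row player indifferent between X and Y.
The row player's payoff from X: 10q + 0(1−q). From Y: 4q + 5(1−q).
Set equal: 6q = 5(1−q) → q = 5/11.
Probability on Y is 1 − 5/11 = 6/11.

6/11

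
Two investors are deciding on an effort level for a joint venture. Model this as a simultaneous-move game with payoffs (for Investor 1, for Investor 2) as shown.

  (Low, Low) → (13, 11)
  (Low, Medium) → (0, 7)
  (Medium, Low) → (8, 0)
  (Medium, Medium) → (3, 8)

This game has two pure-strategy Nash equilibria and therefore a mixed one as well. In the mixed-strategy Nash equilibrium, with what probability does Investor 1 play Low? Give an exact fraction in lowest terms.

2/3

Investor 1's mix p on Low must make Investor 2 indifferent between Low and Medium.
Investor 2's payoff from Low: 11p + 0(1−p). From Medium: 7p + 8(1−p).
Set equal: 4p = 8(1−p) → p = 8/12 = 2/3.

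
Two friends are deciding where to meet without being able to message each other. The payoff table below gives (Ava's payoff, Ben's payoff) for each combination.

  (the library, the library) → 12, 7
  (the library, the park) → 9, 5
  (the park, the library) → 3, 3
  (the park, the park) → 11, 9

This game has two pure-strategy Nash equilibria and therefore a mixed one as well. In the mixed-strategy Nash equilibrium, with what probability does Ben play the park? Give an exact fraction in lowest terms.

9/11

Ben's mix q on the library must make Ava indifferent between the library and the park.
Ava's payoff from the library: 12q + 9(1−q). From the park: 3q + 11(1−q).
Set equal: 9q = 2(1−q) → q = 2/11.
Probability on the park is 1 − 2/11 = 9/11.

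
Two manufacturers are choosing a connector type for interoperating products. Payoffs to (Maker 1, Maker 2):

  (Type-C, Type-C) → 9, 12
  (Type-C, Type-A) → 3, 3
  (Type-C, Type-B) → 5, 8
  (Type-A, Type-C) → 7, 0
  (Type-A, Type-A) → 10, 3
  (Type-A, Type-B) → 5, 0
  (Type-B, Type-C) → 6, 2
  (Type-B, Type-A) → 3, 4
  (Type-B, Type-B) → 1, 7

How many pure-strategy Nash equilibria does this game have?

Both Type-C: Maker 1 gets 9 (best alternative 7); Maker 2 gets 12 (best alternative 8). Neither deviates — NE.
Both Type-A: Maker 1 gets 10 (best alternative 3); Maker 2 gets 3 (best alternative 0). Neither deviates — NE.
Both Type-B is not a NE: Maker 1 would switch to Type-C (5 > 1).
No other cell survives both best-response checks, so there are 2 pure NE.

2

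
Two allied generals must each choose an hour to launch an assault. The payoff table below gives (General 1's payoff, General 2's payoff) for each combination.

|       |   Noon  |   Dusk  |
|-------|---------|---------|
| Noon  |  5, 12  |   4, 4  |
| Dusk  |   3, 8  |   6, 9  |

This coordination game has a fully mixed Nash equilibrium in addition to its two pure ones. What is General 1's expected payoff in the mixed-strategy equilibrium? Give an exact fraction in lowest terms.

General 2 mixes with probability q on Noon, chosen so General 1 is indifferent: 5q + 4(1−q) = 3q + 6(1−q) gives q = 1/2.
General 1's expected payoff (from either row, since indifferent) is 5·1/2 + 4·1/2 = 9/2.

9/2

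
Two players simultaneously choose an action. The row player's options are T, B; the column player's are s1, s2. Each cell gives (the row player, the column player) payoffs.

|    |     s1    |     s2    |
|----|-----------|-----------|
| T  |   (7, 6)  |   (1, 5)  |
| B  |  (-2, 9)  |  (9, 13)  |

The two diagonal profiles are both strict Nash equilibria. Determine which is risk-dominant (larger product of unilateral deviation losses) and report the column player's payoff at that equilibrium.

At (T, s1): the row player loses 7 − (-2) = 9 by deviating; the column player loses 6 − 5 = 1. Product = 9·1 = 9.
At (B, s2): the row player loses 9 − 1 = 8 by deviating; the column player loses 13 − 9 = 4. Product = 8·4 = 32.
32 > 9, so (B, s2) is risk-dominant. The column player's payoff there is 13.

13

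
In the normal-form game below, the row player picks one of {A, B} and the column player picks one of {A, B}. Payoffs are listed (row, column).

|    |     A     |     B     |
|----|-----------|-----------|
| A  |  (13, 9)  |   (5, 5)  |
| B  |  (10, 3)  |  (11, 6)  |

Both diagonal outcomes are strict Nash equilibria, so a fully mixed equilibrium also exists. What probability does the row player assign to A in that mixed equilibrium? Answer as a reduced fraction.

3/7

The row player's mix p on A must make the column player indifferent between A and B.
The column player's payoff from A: 9p + 3(1−p). From B: 5p + 6(1−p).
Set equal: 4p = 3(1−p) → p = 3/7.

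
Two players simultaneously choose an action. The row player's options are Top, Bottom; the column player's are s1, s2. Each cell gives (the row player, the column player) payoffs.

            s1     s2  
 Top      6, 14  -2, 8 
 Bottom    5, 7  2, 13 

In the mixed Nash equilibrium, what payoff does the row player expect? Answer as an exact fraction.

The column player mixes with probability q on s1, chosen so the row player is indifferent: 6q + (-2)(1−q) = 5q + 2(1−q) gives q = 4/5.
The row player's expected payoff (from either row, since indifferent) is 6·4/5 + (-2)·1/5 = 22/5.

22/5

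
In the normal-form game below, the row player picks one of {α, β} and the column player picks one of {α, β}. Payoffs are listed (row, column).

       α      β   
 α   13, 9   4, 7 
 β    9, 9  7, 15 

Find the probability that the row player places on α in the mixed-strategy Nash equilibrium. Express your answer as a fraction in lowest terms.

3/4

The row player's mix p on α must make the column player indifferent between α and β.
The column player's payoff from α: 9p + 9(1−p). From β: 7p + 15(1−p).
Set equal: 2p = 6(1−p) → p = 6/8 = 3/4.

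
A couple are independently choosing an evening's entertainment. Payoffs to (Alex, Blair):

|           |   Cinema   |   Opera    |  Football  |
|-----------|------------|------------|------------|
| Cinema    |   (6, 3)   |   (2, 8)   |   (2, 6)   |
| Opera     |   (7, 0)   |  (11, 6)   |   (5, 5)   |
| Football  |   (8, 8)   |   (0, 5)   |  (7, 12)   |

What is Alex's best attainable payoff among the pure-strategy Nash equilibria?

Both Opera is a pure NE (Alex: 11 ≥ 2; Blair: 6 ≥ 5). Alex gets 11.
Both Football is a pure NE (Alex: 7 ≥ 5; Blair: 12 ≥ 8). Alex gets 7.
Every other cell has a profitable deviation for at least one player. Highest of {11, 7} is 11.

11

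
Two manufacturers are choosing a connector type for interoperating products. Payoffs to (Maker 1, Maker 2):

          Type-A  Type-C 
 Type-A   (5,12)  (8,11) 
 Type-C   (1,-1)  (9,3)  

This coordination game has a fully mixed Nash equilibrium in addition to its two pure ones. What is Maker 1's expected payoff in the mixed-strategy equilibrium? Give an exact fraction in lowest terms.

Maker 2 mixes with probability q on Type-A, chosen so Maker 1 is indifferent: 5q + 8(1−q) = 1q + 9(1−q) gives q = 1/5.
Maker 1's expected payoff (from either row, since indifferent) is 5·1/5 + 8·4/5 = 37/5.

37/5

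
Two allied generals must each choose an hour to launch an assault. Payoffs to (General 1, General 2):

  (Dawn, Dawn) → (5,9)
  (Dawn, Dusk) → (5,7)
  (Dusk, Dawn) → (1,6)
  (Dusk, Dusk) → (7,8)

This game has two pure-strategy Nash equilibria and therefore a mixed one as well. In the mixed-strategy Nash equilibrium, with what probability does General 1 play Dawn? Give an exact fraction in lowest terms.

1/2

General 1's mix p on Dawn must make General 2 indifferent between Dawn and Dusk.
General 2's payoff from Dawn: 9p + 6(1−p). From Dusk: 7p + 8(1−p).
Set equal: 2p = 2(1−p) → p = 2/4 = 1/2.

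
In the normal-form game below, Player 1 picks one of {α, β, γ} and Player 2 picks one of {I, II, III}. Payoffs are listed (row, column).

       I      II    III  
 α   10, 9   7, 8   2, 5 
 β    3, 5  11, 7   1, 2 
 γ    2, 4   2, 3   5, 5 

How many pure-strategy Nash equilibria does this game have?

(α, I): Player 1 gets 10 (best alternative 3); Player 2 gets 9 (best alternative 8). Neither deviates — NE.
(β, II): Player 1 gets 11 (best alternative 7); Player 2 gets 7 (best alternative 5). Neither deviates — NE.
(γ, III): Player 1 gets 5 (best alternative 2); Player 2 gets 5 (best alternative 4). Neither deviates — NE.
(α, II) is not a NE: Player 1 would switch to β (11 > 7).
No other cell survives both best-response checks, so there are 3 pure NE.

3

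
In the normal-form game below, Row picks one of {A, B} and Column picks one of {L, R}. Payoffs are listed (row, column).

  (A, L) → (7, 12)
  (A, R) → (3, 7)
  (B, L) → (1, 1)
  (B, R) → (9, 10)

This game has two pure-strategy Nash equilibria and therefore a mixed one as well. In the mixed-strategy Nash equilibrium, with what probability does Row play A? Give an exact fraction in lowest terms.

Row's mix p on A must make Column indifferent between L and R.
Column's payoff from L: 12p + 1(1−p). From R: 7p + 10(1−p).
Set equal: 5p = 9(1−p) → p = 9/14.

9/14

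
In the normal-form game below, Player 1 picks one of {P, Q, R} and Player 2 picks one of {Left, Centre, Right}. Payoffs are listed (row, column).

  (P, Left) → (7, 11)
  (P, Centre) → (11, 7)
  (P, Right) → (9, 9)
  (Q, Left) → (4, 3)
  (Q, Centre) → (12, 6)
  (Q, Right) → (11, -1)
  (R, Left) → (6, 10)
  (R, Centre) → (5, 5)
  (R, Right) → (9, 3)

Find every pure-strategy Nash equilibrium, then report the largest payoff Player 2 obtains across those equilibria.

11

(P, Left) is a pure NE (Player 1: 7 ≥ 6; Player 2: 11 ≥ 9). Player 2 gets 11.
(Q, Centre) is a pure NE (Player 1: 12 ≥ 11; Player 2: 6 ≥ 3). Player 2 gets 6.
Every other cell has a profitable deviation for at least one player. Highest of {11, 6} is 11.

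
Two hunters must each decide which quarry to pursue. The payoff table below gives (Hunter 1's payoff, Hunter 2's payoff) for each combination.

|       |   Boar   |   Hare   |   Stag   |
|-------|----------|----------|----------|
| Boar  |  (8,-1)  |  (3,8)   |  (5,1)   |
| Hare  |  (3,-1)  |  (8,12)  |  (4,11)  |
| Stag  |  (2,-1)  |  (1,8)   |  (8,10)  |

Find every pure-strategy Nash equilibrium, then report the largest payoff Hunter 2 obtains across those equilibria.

Both Hare is a pure NE (Hunter 1: 8 ≥ 3; Hunter 2: 12 ≥ 11). Hunter 2 gets 12.
Both Stag is a pure NE (Hunter 1: 8 ≥ 5; Hunter 2: 10 ≥ 8). Hunter 2 gets 10.
Every other cell has a profitable deviation for at least one player. Highest of {12, 10} is 12.

12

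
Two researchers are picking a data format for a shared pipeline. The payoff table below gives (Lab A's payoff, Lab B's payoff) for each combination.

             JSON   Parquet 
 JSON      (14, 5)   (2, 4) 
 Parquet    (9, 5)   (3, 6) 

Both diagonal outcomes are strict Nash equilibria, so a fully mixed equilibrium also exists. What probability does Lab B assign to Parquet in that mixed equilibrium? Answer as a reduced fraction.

5/6

Lab B's mix q on JSON must make Lab A indifferent between JSON and Parquet.
Lab A's payoff from JSON: 14q + 2(1−q). From Parquet: 9q + 3(1−q).
Set equal: 5q = 1(1−q) → q = 1/6.
Probability on Parquet is 1 − 1/6 = 5/6.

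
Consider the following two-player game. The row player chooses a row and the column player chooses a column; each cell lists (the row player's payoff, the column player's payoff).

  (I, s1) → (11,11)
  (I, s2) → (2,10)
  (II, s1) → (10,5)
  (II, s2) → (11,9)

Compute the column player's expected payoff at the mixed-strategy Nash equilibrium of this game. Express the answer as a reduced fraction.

49/5

The row player mixes with probability p on I, chosen so the column player is indifferent: 11p + 5(1−p) = 10p + 9(1−p) gives p = 4/5.
The column player's expected payoff is 11·4/5 + 5·1/5 = 49/5.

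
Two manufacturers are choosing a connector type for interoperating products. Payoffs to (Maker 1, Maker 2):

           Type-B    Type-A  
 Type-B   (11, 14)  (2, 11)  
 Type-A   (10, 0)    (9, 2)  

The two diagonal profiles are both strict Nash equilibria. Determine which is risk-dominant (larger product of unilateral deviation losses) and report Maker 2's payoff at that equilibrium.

At both Type-B: Maker 1 loses 11 − 10 = 1 by deviating; Maker 2 loses 14 − 11 = 3. Product = 1·3 = 3.
At both Type-A: Maker 1 loses 9 − 2 = 7 by deviating; Maker 2 loses 2 − 0 = 2. Product = 7·2 = 14.
14 > 3, so both Type-A is risk-dominant. Maker 2's payoff there is 2.

2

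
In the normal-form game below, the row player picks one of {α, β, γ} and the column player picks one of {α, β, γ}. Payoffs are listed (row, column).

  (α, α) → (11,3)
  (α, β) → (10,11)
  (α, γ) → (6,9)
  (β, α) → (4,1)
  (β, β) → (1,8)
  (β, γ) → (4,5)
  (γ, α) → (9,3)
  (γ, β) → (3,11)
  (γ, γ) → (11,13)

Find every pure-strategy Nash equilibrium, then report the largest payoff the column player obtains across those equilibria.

13

(α, β) is a pure NE (the row player: 10 ≥ 3; the column player: 11 ≥ 9). The column player gets 11.
Both γ is a pure NE (the row player: 11 ≥ 6; the column player: 13 ≥ 11). The column player gets 13.
Every other cell has a profitable deviation for at least one player. Highest of {11, 13} is 13.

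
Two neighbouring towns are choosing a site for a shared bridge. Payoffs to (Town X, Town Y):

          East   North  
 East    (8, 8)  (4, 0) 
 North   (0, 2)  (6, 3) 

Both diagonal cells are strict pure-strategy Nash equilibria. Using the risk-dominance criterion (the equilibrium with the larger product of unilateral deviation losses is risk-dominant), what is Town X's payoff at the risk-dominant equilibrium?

At both East: Town X loses 8 − 0 = 8 by deviating; Town Y loses 8 − 0 = 8. Product = 8·8 = 64.
At both North: Town X loses 6 − 4 = 2 by deviating; Town Y loses 3 − 2 = 1. Product = 2·1 = 2.
64 > 2, so both East is risk-dominant. Town X's payoff there is 8.

8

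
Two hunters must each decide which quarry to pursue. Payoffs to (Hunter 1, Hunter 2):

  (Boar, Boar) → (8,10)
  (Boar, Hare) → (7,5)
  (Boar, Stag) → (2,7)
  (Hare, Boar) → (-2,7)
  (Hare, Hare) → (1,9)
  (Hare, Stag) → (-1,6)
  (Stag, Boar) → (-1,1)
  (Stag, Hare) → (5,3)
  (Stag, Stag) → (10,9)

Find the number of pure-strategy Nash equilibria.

Both Boar: Hunter 1 gets 8 (best alternative -1); Hunter 2 gets 10 (best alternative 7). Neither deviates — NE.
Both Stag: Hunter 1 gets 10 (best alternative 2); Hunter 2 gets 9 (best alternative 3). Neither deviates — NE.
Both Hare is not a NE: Hunter 1 would switch to Boar (7 > 1).
No other cell survives both best-response checks, so there are 2 pure NE.

2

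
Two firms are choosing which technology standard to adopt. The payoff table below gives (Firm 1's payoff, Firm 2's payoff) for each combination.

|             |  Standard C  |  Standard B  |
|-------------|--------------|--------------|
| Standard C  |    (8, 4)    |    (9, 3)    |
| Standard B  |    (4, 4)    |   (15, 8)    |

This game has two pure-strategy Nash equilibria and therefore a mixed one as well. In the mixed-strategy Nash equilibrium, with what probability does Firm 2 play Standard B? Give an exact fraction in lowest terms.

2/5

Firm 2's mix q on Standard C must make Firm 1 indifferent between Standard C and Standard B.
Firm 1's payoff from Standard C: 8q + 9(1−q). From Standard B: 4q + 15(1−q).
Set equal: 4q = 6(1−q) → q = 6/10 = 3/5.
Probability on Standard B is 1 − 3/5 = 2/5.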